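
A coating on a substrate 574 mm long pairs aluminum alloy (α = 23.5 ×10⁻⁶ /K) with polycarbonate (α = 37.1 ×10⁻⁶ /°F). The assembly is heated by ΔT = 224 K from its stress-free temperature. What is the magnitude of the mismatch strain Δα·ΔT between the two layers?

polycarbonate: α = 37.1×10⁻⁶/°F × 9/5 = 66.8×10⁻⁶/K.
Δα = |23.5 − 66.8|×10⁻⁶/K = 43.3×10⁻⁶/K.
Mismatch strain = Δα·ΔT = 43.3×10⁻⁶ × 224.0 = 9.69×10⁻³.

9.69×10⁻³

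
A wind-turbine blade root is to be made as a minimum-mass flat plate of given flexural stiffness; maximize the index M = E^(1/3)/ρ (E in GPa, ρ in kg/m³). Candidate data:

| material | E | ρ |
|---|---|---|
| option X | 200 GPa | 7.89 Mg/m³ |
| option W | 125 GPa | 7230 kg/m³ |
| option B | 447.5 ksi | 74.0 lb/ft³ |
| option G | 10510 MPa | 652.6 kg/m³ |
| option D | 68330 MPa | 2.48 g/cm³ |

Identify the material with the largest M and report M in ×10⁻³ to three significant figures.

Convert each candidate to consistent units, then evaluate M:
  option X: E = 200.0 GPa, ρ = 7890 kg/m³
  option W: E = 125.0 GPa, ρ = 7230 kg/m³
  option B: E = 3.085 GPa, ρ = 1185 kg/m³
  option G: E = 10.51 GPa, ρ = 652.6 kg/m³
  option D: E = 68.33 GPa, ρ = 2480 kg/m³
  option G: M = 3.36×10⁻³
  option D: M = 1.65×10⁻³
  option B: M = 1.23×10⁻³
  option X: M = 0.741×10⁻³
  option W: M = 0.692×10⁻³
Option G ranks first.

option G, M = 3.36×10⁻³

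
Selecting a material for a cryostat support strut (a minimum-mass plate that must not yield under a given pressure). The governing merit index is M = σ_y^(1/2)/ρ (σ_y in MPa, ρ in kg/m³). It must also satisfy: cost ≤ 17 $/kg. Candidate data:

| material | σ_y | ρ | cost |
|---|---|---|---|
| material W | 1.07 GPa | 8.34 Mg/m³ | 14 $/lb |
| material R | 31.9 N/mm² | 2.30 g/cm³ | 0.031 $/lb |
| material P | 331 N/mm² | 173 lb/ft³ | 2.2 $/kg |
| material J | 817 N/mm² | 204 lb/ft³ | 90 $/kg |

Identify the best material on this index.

Screen on constraints: cost ≤ 17 $/kg. Survivors: material R, material P.
Normalizing units and computing the index:
  material R: σ_y = 31.90 MPa, ρ = 2300 kg/m³
  material P: σ_y = 331.0 MPa, ρ = 2771 kg/m³
  material P: M = 6.57×10⁻³
  material R: M = 2.46×10⁻³
Material P ranks first.

material P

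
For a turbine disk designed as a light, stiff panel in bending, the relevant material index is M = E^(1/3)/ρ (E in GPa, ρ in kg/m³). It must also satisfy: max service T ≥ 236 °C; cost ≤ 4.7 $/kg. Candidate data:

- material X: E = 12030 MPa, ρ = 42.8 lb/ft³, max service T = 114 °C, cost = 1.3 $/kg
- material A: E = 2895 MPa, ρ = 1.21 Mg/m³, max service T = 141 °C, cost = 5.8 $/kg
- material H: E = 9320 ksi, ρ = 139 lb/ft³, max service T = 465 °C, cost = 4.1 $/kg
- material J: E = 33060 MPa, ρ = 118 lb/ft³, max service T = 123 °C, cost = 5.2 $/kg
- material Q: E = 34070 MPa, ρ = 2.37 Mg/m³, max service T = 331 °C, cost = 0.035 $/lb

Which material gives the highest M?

material H

Screen on constraints: max service T ≥ 236 °C; cost ≤ 4.7 $/kg. Survivors: material H, material Q.
Convert each candidate to consistent units, then evaluate M:
  material H: E = 64.26 GPa, ρ = 2227 kg/m³
  material Q: E = 34.07 GPa, ρ = 2370 kg/m³
  material H: M = 1.80×10⁻³
  material Q: M = 1.37×10⁻³
Highest index: material H.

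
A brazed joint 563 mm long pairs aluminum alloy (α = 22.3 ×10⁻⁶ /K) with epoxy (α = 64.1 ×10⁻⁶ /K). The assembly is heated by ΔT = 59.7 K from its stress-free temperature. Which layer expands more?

α(aluminum alloy) = 22.3×10⁻⁶/K vs α(epoxy) = 64.1×10⁻⁶/K.
Higher α expands more for the same ΔT: epoxy.

epoxy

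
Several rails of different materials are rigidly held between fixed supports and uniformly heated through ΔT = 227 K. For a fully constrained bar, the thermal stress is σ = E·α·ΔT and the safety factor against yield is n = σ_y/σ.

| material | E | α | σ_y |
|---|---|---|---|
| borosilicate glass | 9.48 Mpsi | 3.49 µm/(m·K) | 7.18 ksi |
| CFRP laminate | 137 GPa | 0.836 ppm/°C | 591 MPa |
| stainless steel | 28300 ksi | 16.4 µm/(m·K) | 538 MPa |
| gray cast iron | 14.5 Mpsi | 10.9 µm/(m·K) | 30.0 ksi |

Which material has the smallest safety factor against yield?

Per material, after unit conversion:
  borosilicate glass: E = 65.36, α = 3.49, σ_y = 49.50 → σ = 51.8 MPa, n = 0.956
  CFRP laminate: E = 137.0, α = 0.836, σ_y = 591.0 → σ = 26.0 MPa, n = 22.7
  stainless steel: E = 195.1, α = 16.4, σ_y = 538.0 → σ = 726 MPa, n = 0.741
  gray cast iron: E = 99.97, α = 10.9, σ_y = 206.8 → σ = 247 MPa, n = 0.836
The minimum is stainless steel at n = 0.741.

stainless steel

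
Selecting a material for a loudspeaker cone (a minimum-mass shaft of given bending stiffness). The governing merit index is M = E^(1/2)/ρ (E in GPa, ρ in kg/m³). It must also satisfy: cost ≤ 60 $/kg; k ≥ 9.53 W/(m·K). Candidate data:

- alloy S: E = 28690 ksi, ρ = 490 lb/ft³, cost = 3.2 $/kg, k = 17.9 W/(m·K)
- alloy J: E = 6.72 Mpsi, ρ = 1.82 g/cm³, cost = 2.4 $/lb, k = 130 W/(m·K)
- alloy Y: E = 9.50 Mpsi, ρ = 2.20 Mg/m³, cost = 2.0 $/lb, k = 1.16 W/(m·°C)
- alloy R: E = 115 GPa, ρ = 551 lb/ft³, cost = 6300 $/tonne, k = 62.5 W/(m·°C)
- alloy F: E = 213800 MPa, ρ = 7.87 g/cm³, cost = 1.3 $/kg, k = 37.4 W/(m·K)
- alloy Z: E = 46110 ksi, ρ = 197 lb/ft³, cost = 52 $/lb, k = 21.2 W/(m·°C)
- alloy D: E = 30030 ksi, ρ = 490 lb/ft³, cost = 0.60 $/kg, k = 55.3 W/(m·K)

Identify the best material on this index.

alloy J

Screen on constraints: cost ≤ 60 $/kg; k ≥ 9.53 W/(m·K). Survivors: alloy S, alloy J, alloy R, alloy F, alloy D.
Convert each candidate to consistent units, then evaluate M:
  alloy S: E = 197.8 GPa, ρ = 7849 kg/m³
  alloy J: E = 46.33 GPa, ρ = 1820 kg/m³
  alloy R: E = 115.0 GPa, ρ = 8826 kg/m³
  alloy F: E = 213.8 GPa, ρ = 7870 kg/m³
  alloy D: E = 207.0 GPa, ρ = 7849 kg/m³
  alloy J: M = 3.74×10⁻³
  alloy F: M = 1.86×10⁻³
  alloy D: M = 1.83×10⁻³
  alloy S: M = 1.79×10⁻³
  alloy R: M = 1.22×10⁻³
The maximum is for alloy J.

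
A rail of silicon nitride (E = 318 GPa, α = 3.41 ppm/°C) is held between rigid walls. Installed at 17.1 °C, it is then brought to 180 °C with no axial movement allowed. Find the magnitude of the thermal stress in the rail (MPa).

177 MPa

ΔT = 162.9 K. Constrained thermal stress σ = E·α·ΔT = 318.0×10³ MPa × 3.41×10⁻⁶ × 162.9 = 177 MPa (compressive).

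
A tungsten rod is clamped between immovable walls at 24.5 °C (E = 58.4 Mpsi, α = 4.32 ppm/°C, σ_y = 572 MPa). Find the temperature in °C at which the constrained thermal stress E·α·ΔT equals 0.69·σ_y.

251 °C

E = 58.4 Mpsi = 402.7 GPa.
E·α·ΔT = 394.7 MPa ⇒ ΔT = 394.7 / (402.7×10³ × 4.32×10⁻⁶) = 226.9 K.
T = 24.5 + 226.9 = 251.4 °C.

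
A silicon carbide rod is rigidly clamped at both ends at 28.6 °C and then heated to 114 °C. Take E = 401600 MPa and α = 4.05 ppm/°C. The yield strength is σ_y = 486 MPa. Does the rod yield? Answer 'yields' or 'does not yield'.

E = 401600 MPa = 401.6 GPa.
ΔT = 85.40 K. Constrained thermal stress σ = E·α·ΔT = 401.6×10³ MPa × 4.05×10⁻⁶ × 85.40 = 139 MPa (compressive).
Compare to σ_y = 486 MPa: σ < σ_y, so it does not yield.

does not yield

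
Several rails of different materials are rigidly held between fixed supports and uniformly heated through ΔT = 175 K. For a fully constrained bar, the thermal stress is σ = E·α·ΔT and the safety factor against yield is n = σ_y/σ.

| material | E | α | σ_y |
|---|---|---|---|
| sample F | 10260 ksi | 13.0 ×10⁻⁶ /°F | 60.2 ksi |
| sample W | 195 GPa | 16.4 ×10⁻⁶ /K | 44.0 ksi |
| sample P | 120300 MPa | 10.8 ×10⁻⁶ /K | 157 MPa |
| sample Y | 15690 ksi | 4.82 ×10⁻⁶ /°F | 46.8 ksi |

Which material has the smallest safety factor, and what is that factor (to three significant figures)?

In consistent units (E in GPa, α in ×10⁻⁶/K, σ_y in MPa):
  sample F: E = 70.74, α = 23.4, σ_y = 415.1 → σ = 290 MPa, n = 1.43
  sample W: E = 195.0, α = 16.4, σ_y = 303.4 → σ = 560 MPa, n = 0.542
  sample P: E = 120.3, α = 10.8, σ_y = 157.0 → σ = 227 MPa, n = 0.691
  sample Y: E = 108.2, α = 8.68, σ_y = 322.7 → σ = 164 MPa, n = 1.96
Smallest n: sample W with n = 0.542.

sample W, n = 0.542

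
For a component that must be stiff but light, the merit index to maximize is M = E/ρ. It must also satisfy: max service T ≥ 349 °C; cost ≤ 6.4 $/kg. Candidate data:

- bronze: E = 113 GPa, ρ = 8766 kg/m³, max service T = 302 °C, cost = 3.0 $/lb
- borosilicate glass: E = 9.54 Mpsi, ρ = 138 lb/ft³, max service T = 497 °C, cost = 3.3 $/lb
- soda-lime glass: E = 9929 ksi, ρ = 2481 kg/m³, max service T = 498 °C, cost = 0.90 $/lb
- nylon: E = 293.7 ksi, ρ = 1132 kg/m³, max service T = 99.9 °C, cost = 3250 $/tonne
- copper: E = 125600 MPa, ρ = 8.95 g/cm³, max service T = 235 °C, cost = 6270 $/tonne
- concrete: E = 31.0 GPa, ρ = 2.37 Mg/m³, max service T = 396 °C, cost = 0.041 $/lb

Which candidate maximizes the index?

soda-lime glass

Screen on constraints: max service T ≥ 349 °C; cost ≤ 6.4 $/kg. Survivors: soda-lime glass, concrete.
Putting every candidate on a common basis:
  soda-lime glass: E = 68.46 GPa, ρ = 2481 kg/m³
  concrete: E = 31.00 GPa, ρ = 2370 kg/m³
  soda-lime glass: M = 27.6 MN·m/kg
  concrete: M = 13.1 MN·m/kg
The maximum is for soda-lime glass.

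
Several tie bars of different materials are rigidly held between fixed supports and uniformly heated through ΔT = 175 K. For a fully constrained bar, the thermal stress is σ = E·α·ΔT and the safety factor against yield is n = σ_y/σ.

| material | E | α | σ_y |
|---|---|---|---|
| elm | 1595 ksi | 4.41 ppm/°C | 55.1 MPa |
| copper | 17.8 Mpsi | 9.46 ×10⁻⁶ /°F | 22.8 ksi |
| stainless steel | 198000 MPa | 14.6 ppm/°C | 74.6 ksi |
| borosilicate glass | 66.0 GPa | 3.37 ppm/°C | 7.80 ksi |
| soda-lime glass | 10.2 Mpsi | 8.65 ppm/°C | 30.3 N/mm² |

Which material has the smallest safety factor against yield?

soda-lime glass

Per material, after unit conversion:
  elm: E = 11.00, α = 4.41, σ_y = 55.10 → σ = 8.49 MPa, n = 6.49
  copper: E = 122.7, α = 17.0, σ_y = 157.2 → σ = 366 MPa, n = 0.430
  stainless steel: E = 198.0, α = 14.6, σ_y = 514.3 → σ = 506 MPa, n = 1.02
  borosilicate glass: E = 66.00, α = 3.37, σ_y = 53.78 → σ = 38.9 MPa, n = 1.38
  soda-lime glass: E = 70.33, α = 8.65, σ_y = 30.30 → σ = 106 MPa, n = 0.285
Smallest n: soda-lime glass with n = 0.285.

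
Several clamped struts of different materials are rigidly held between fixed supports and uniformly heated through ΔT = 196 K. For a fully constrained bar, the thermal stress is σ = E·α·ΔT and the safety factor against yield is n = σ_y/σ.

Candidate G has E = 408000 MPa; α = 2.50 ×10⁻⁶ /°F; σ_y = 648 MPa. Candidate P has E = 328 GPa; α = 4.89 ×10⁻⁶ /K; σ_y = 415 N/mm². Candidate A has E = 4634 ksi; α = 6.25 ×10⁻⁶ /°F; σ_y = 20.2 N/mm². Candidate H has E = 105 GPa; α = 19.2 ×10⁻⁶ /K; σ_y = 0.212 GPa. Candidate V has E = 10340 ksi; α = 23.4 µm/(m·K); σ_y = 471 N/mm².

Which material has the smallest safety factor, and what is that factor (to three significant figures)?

In consistent units (E in GPa, α in ×10⁻⁶/K, σ_y in MPa):
  candidate G: E = 408.0, α = 4.50, σ_y = 648.0 → σ = 360 MPa, n = 1.80
  candidate P: E = 328.0, α = 4.89, σ_y = 415.0 → σ = 314 MPa, n = 1.32
  candidate A: E = 31.95, α = 11.2, σ_y = 20.20 → σ = 70.5 MPa, n = 0.287
  candidate H: E = 105.0, α = 19.2, σ_y = 212.0 → σ = 395 MPa, n = 0.537
  candidate V: E = 71.29, α = 23.4, σ_y = 471.0 → σ = 327 MPa, n = 1.44
Candidate A has the lowest safety factor, n = 0.287.

candidate A, n = 0.287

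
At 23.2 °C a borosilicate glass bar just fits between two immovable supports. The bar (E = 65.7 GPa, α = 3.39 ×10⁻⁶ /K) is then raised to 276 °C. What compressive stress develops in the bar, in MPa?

56.3 MPa

ΔT = 252.8 K. Constrained thermal stress σ = E·α·ΔT = 65.70×10³ MPa × 3.39×10⁻⁶ × 252.8 = 56.3 MPa (compressive).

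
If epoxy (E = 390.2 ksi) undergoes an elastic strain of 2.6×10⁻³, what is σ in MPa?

E = 390.2 ksi = 2.690 GPa.
σ = E·ε = 2690 MPa × 2.6×10⁻³ = 6.99 MPa.

6.99 MPa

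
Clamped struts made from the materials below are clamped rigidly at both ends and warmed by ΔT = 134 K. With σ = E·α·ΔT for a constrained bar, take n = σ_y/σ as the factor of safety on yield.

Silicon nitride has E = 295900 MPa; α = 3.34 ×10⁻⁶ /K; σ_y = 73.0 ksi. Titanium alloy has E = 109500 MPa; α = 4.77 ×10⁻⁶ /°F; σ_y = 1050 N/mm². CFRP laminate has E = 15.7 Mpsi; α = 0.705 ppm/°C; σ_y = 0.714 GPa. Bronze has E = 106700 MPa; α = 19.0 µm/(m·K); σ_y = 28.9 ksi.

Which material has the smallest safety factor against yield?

bronze

With everything in SI (GPa, ×10⁻⁶/K, MPa):
  silicon nitride: E = 295.9, α = 3.34, σ_y = 503.3 → σ = 132 MPa, n = 3.80
  titanium alloy: E = 109.5, α = 8.59, σ_y = 1050 → σ = 126 MPa, n = 8.33
  CFRP laminate: E = 108.2, α = 0.705, σ_y = 714.0 → σ = 10.2 MPa, n = 69.8
  bronze: E = 106.7, α = 19.0, σ_y = 199.3 → σ = 272 MPa, n = 0.733
The minimum is bronze at n = 0.733.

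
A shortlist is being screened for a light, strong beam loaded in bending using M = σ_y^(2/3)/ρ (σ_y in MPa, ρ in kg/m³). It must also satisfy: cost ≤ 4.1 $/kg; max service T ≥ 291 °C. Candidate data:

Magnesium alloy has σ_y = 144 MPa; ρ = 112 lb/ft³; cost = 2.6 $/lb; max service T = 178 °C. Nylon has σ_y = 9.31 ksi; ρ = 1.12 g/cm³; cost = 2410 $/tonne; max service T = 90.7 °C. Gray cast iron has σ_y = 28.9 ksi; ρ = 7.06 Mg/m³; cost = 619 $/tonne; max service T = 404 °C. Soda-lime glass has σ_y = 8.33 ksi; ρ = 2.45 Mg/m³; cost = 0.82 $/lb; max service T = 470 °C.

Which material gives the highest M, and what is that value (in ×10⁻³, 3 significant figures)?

soda-lime glass, M = 6.08×10⁻³

Screen on constraints: cost ≤ 4.1 $/kg; max service T ≥ 291 °C. Survivors: gray cast iron, soda-lime glass.
Convert each candidate to consistent units, then evaluate M:
  gray cast iron: σ_y = 199.3 MPa, ρ = 7060 kg/m³
  soda-lime glass: σ_y = 57.43 MPa, ρ = 2450 kg/m³
  soda-lime glass: M = 6.08×10⁻³
  gray cast iron: M = 4.83×10⁻³
Highest index: soda-lime glass.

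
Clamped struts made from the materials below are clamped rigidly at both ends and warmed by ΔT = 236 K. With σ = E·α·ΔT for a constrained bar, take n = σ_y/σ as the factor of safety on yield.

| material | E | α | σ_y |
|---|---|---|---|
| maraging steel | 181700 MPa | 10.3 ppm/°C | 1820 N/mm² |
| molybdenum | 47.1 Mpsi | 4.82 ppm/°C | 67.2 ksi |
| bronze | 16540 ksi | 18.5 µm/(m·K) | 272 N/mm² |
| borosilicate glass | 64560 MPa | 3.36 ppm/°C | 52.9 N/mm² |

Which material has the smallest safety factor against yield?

Per material, after unit conversion:
  maraging steel: E = 181.7, α = 10.3, σ_y = 1820 → σ = 442 MPa, n = 4.12
  molybdenum: E = 324.7, α = 4.82, σ_y = 463.3 → σ = 369 MPa, n = 1.25
  bronze: E = 114.0, α = 18.5, σ_y = 272.0 → σ = 498 MPa, n = 0.546
  borosilicate glass: E = 64.56, α = 3.36, σ_y = 52.90 → σ = 51.2 MPa, n = 1.03
Bronze has the lowest safety factor, n = 0.546.

bronze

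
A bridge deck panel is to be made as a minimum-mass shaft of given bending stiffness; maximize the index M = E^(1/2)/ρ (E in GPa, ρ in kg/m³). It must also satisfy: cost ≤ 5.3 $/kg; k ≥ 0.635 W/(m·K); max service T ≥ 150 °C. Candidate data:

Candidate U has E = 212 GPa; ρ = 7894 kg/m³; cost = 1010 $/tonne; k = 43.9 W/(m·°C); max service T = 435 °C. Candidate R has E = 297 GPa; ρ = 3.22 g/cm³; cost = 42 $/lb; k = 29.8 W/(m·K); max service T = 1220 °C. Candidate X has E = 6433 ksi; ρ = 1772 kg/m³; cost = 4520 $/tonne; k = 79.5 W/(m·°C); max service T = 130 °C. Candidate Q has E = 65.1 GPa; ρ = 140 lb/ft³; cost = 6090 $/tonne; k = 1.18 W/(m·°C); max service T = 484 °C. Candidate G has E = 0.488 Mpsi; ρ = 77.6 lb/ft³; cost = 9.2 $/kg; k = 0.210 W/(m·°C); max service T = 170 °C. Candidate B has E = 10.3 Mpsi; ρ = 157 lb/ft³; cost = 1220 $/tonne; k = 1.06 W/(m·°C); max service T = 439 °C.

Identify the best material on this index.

candidate B

Screen on constraints: cost ≤ 5.3 $/kg; k ≥ 0.635 W/(m·K); max service T ≥ 150 °C. Survivors: candidate U, candidate B.
In SI units:
  candidate U: E = 212.0 GPa, ρ = 7894 kg/m³
  candidate B: E = 71.02 GPa, ρ = 2515 kg/m³
  candidate B: M = 3.35×10⁻³
  candidate U: M = 1.84×10⁻³
The maximum is for candidate B.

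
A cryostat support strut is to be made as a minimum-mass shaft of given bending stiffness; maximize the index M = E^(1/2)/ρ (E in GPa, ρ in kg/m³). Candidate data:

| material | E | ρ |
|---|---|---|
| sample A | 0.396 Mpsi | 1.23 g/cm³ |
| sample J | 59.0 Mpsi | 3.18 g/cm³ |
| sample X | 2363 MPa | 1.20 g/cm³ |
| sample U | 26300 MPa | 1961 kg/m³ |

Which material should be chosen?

Normalizing units and computing the index:
  sample A: E = 2.730 GPa, ρ = 1230 kg/m³
  sample J: E = 406.8 GPa, ρ = 3180 kg/m³
  sample X: E = 2.363 GPa, ρ = 1200 kg/m³
  sample U: E = 26.30 GPa, ρ = 1961 kg/m³
  sample J: M = 6.34×10⁻³
  sample U: M = 2.62×10⁻³
  sample A: M = 1.34×10⁻³
  sample X: M = 1.28×10⁻³
The maximum is for sample J.

sample J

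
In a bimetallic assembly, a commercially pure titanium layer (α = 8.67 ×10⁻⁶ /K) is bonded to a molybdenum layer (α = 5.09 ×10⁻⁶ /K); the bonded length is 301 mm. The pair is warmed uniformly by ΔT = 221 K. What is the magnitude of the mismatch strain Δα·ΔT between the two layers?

Δα = |8.67 − 5.09|×10⁻⁶/K = 3.58×10⁻⁶/K.
Mismatch strain = Δα·ΔT = 3.58×10⁻⁶ × 221.0 = 7.91×10⁻⁴.

7.91×10⁻⁴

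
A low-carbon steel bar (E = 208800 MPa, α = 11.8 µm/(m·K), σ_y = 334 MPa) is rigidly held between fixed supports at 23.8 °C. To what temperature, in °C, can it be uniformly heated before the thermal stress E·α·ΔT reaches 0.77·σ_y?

E = 208800 MPa = 208.8 GPa.
E·α·ΔT = 257.2 MPa ⇒ ΔT = 257.2 / (208.8×10³ × 11.8×10⁻⁶) = 104.4 K.
T = 23.8 + 104.4 = 128.2 °C.

128 °C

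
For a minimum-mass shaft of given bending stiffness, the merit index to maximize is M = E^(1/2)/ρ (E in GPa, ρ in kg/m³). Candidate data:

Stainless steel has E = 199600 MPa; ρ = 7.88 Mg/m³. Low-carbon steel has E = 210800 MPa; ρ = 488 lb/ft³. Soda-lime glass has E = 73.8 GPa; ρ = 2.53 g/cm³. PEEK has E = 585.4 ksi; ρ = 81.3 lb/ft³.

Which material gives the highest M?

soda-lime glass

Normalizing units and computing the index:
  stainless steel: E = 199.6 GPa, ρ = 7880 kg/m³
  low-carbon steel: E = 210.8 GPa, ρ = 7817 kg/m³
  soda-lime glass: E = 73.80 GPa, ρ = 2530 kg/m³
  PEEK: E = 4.036 GPa, ρ = 1302 kg/m³
  soda-lime glass: M = 3.40×10⁻³
  low-carbon steel: M = 1.86×10⁻³
  stainless steel: M = 1.79×10⁻³
  PEEK: M = 1.54×10⁻³
Highest index: soda-lime glass.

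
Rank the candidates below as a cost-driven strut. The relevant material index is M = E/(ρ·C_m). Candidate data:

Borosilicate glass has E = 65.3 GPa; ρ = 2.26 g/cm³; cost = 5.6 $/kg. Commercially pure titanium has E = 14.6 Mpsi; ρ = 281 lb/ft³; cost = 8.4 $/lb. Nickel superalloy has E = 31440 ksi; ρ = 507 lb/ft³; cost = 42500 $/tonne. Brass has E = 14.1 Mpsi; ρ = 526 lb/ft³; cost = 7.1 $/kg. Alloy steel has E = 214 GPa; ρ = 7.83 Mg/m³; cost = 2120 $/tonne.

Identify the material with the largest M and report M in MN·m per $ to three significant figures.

Convert each candidate to consistent units, then evaluate M:
  borosilicate glass: E = 65.30 GPa, ρ = 2260 kg/m³, cost = 5.600 $/kg
  commercially pure titanium: E = 100.7 GPa, ρ = 4501 kg/m³, cost = 18.52 $/kg
  nickel superalloy: E = 216.8 GPa, ρ = 8121 kg/m³, cost = 42.50 $/kg
  brass: E = 97.22 GPa, ρ = 8426 kg/m³, cost = 7.100 $/kg
  alloy steel: E = 214.0 GPa, ρ = 7830 kg/m³, cost = 2.120 $/kg
  alloy steel: M = 12.9 MN·m per $
  borosilicate glass: M = 5.16 MN·m per $
  brass: M = 1.63 MN·m per $
  commercially pure titanium: M = 1.21 MN·m per $
  nickel superalloy: M = 0.628 MN·m per $
Highest index: alloy steel.

alloy steel, M = 12.9 MN·m per $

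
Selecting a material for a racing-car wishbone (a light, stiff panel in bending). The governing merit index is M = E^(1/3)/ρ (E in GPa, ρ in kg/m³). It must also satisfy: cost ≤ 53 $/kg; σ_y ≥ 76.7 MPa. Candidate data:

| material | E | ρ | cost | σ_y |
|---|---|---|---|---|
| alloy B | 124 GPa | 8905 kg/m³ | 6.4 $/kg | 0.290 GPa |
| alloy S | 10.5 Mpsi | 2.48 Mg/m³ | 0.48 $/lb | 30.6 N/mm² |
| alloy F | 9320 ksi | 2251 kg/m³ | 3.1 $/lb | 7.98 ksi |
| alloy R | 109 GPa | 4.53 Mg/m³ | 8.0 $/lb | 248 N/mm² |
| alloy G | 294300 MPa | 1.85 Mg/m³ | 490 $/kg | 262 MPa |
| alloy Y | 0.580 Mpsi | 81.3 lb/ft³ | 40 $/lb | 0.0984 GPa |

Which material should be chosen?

alloy R

Screen on constraints: cost ≤ 53 $/kg; σ_y ≥ 76.7 MPa. Survivors: alloy B, alloy R.
After converting to SI:
  alloy B: E = 124.0 GPa, ρ = 8905 kg/m³
  alloy R: E = 109.0 GPa, ρ = 4530 kg/m³
  alloy R: M = 1.05×10⁻³
  alloy B: M = 0.560×10⁻³
Alloy R has the largest M.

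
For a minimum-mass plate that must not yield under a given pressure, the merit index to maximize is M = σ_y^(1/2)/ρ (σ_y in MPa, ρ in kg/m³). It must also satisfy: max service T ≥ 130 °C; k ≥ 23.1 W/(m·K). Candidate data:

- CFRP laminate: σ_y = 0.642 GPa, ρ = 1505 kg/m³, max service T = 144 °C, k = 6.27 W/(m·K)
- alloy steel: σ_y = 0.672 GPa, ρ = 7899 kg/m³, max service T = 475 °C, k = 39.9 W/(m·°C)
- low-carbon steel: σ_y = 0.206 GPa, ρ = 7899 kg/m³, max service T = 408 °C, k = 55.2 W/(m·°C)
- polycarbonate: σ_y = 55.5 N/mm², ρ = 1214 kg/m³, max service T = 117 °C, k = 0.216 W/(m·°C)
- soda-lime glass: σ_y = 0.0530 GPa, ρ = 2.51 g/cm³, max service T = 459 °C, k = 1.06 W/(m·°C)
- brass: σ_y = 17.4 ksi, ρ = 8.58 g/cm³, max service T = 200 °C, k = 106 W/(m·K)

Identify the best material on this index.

Screen on constraints: max service T ≥ 130 °C; k ≥ 23.1 W/(m·K). Survivors: alloy steel, low-carbon steel, brass.
Putting every candidate on a common basis:
  alloy steel: σ_y = 672.0 MPa, ρ = 7899 kg/m³
  low-carbon steel: σ_y = 206.0 MPa, ρ = 7899 kg/m³
  brass: σ_y = 120.0 MPa, ρ = 8580 kg/m³
  alloy steel: M = 3.28×10⁻³
  low-carbon steel: M = 1.82×10⁻³
  brass: M = 1.28×10⁻³
Alloy steel has the largest M.

alloy steel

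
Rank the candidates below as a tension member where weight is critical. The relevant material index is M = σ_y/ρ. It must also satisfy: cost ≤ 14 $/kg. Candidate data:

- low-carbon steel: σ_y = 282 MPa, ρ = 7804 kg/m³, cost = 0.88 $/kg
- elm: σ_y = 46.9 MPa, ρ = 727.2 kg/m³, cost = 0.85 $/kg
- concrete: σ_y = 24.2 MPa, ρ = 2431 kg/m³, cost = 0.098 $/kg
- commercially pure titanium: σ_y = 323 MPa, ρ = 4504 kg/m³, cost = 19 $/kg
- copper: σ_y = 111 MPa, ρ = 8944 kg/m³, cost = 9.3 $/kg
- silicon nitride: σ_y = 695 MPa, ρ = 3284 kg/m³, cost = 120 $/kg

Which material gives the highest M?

elm

Screen on constraints: cost ≤ 14 $/kg. Survivors: low-carbon steel, elm, concrete, copper.
Evaluate M for each candidate:
  elm: M = 64.5 kN·m/kg
  low-carbon steel: M = 36.1 kN·m/kg
  copper: M = 12.4 kN·m/kg
  concrete: M = 9.95 kN·m/kg
Elm has the largest M.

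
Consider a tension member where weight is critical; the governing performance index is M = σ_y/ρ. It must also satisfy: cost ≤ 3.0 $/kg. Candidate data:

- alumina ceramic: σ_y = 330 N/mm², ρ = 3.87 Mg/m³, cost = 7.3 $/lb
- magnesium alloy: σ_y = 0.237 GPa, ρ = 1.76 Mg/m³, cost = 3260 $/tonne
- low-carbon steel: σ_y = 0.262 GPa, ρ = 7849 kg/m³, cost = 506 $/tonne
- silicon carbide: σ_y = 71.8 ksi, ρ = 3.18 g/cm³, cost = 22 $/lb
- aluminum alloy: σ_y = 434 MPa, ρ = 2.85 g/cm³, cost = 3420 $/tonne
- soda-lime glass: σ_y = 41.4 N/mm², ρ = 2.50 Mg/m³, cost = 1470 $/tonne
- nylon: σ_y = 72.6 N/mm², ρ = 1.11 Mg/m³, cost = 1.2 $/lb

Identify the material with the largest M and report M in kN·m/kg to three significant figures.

Screen on constraints: cost ≤ 3.0 $/kg. Survivors: low-carbon steel, soda-lime glass, nylon.
Normalizing units and computing the index:
  low-carbon steel: σ_y = 262.0 MPa, ρ = 7849 kg/m³
  soda-lime glass: σ_y = 41.40 MPa, ρ = 2500 kg/m³
  nylon: σ_y = 72.60 MPa, ρ = 1110 kg/m³
  nylon: M = 65.4 kN·m/kg
  low-carbon steel: M = 33.4 kN·m/kg
  soda-lime glass: M = 16.6 kN·m/kg
The maximum is for nylon.

nylon, M = 65.4 kN·m/kg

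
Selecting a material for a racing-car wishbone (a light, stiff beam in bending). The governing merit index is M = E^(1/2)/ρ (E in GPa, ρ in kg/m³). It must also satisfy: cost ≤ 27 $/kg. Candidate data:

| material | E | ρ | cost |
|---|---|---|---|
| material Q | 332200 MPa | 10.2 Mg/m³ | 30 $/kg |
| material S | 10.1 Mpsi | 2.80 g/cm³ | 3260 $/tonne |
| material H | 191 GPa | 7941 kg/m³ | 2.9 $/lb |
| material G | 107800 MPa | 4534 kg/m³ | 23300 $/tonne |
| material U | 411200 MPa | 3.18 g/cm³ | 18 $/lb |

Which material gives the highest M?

material S

Screen on constraints: cost ≤ 27 $/kg. Survivors: material S, material H, material G.
Putting every candidate on a common basis:
  material S: E = 69.64 GPa, ρ = 2800 kg/m³
  material H: E = 191.0 GPa, ρ = 7941 kg/m³
  material G: E = 107.8 GPa, ρ = 4534 kg/m³
  material S: M = 2.98×10⁻³
  material G: M = 2.29×10⁻³
  material H: M = 1.74×10⁻³
Material S has the largest M.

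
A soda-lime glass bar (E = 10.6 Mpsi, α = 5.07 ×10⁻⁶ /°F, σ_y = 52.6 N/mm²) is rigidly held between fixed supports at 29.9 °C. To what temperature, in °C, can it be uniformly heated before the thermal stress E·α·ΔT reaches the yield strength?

E = 10.6 Mpsi = 73.08 GPa.
α = 5.07×10⁻⁶/°F × 9/5 = 9.13×10⁻⁶/K.
σ_y = 52.6 N/mm² = 52.60 MPa.
E·α·ΔT = 52.60 MPa ⇒ ΔT = 52.60 / (73.08×10³ × 9.13×10⁻⁶) = 78.86 K.
T = 29.9 + 78.86 = 108.8 °C.

109 °C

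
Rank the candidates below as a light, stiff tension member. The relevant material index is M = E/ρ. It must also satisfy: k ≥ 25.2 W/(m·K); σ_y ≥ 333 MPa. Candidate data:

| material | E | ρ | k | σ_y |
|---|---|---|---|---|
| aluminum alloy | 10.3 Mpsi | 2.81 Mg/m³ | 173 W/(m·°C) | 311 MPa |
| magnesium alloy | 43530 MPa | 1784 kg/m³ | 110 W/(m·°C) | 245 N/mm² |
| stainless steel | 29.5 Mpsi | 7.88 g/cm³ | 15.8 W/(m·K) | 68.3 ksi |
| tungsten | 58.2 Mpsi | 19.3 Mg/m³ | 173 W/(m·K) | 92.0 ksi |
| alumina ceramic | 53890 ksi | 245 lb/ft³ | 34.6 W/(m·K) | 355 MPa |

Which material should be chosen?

Screen on constraints: k ≥ 25.2 W/(m·K); σ_y ≥ 333 MPa. Survivors: tungsten, alumina ceramic.
In SI units:
  tungsten: E = 401.3 GPa, ρ = 19300 kg/m³
  alumina ceramic: E = 371.6 GPa, ρ = 3925 kg/m³
  alumina ceramic: M = 94.7 MN·m/kg
  tungsten: M = 20.8 MN·m/kg
Alumina ceramic ranks first.

alumina ceramic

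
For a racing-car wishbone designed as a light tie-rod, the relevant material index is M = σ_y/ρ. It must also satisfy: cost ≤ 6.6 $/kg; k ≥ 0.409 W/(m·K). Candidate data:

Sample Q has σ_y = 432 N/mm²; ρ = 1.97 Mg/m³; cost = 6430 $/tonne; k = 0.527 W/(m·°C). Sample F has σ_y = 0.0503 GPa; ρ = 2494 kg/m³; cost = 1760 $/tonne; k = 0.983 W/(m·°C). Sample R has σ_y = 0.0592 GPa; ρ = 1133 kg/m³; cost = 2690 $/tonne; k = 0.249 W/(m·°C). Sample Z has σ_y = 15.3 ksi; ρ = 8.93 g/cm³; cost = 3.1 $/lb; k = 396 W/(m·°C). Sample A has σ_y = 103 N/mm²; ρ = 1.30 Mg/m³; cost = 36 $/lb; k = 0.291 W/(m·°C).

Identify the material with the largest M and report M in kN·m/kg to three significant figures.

sample Q, M = 219 kN·m/kg

Screen on constraints: cost ≤ 6.6 $/kg; k ≥ 0.409 W/(m·K). Survivors: sample Q, sample F.
Normalizing units and computing the index:
  sample Q: σ_y = 432.0 MPa, ρ = 1970 kg/m³
  sample F: σ_y = 50.30 MPa, ρ = 2494 kg/m³
  sample Q: M = 219 kN·m/kg
  sample F: M = 20.2 kN·m/kg
Sample Q has the largest M.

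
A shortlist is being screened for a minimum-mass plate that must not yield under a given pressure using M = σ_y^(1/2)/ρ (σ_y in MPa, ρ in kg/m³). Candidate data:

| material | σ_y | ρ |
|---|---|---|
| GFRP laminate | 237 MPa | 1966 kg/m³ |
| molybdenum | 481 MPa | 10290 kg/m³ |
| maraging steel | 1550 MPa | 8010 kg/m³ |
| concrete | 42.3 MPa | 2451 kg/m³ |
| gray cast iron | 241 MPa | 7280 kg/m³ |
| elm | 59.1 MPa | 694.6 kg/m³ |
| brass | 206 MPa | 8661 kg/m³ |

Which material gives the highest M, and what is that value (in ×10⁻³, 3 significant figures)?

elm, M = 11.1×10⁻³

Per-candidate index values:
  elm: M = 11.1×10⁻³
  GFRP laminate: M = 7.83×10⁻³
  maraging steel: M = 4.92×10⁻³
  concrete: M = 2.65×10⁻³
  gray cast iron: M = 2.13×10⁻³
  molybdenum: M = 2.13×10⁻³
  brass: M = 1.66×10⁻³
Elm has the largest M.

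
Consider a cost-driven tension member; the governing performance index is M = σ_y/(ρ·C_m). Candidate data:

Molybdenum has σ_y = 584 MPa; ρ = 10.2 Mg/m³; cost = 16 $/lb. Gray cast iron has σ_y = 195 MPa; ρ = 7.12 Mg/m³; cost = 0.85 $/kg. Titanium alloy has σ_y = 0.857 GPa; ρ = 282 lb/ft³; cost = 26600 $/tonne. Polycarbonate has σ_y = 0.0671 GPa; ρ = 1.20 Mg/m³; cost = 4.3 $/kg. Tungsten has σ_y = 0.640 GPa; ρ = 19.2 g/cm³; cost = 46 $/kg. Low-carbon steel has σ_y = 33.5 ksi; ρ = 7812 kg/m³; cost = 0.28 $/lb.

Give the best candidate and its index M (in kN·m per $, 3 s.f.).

Putting every candidate on a common basis:
  molybdenum: σ_y = 584.0 MPa, ρ = 10200 kg/m³, cost = 35.27 $/kg
  gray cast iron: σ_y = 195.0 MPa, ρ = 7120 kg/m³, cost = 0.8500 $/kg
  titanium alloy: σ_y = 857.0 MPa, ρ = 4517 kg/m³, cost = 26.60 $/kg
  polycarbonate: σ_y = 67.10 MPa, ρ = 1200 kg/m³, cost = 4.300 $/kg
  tungsten: σ_y = 640.0 MPa, ρ = 19200 kg/m³, cost = 46.00 $/kg
  low-carbon steel: σ_y = 231.0 MPa, ρ = 7812 kg/m³, cost = 0.6173 $/kg
  low-carbon steel: M = 47.9 kN·m per $
  gray cast iron: M = 32.2 kN·m per $
  polycarbonate: M = 13.0 kN·m per $
  titanium alloy: M = 7.13 kN·m per $
  molybdenum: M = 1.62 kN·m per $
  tungsten: M = 0.725 kN·m per $
Low-carbon steel has the largest M.

low-carbon steel, M = 47.9 kN·m per $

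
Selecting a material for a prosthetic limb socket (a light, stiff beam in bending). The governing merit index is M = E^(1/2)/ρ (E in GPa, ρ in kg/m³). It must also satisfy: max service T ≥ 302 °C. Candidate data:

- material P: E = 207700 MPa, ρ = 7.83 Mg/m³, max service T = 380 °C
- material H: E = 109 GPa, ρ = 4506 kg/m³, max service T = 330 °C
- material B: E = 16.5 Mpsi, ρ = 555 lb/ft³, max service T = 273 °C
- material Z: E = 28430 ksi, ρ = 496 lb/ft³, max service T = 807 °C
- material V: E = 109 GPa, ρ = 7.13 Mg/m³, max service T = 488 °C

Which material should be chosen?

Screen on constraints: max service T ≥ 302 °C. Survivors: material P, material H, material Z, material V.
Putting every candidate on a common basis:
  material P: E = 207.7 GPa, ρ = 7830 kg/m³
  material H: E = 109.0 GPa, ρ = 4506 kg/m³
  material Z: E = 196.0 GPa, ρ = 7945 kg/m³
  material V: E = 109.0 GPa, ρ = 7130 kg/m³
  material H: M = 2.32×10⁻³
  material P: M = 1.84×10⁻³
  material Z: M = 1.76×10⁻³
  material V: M = 1.46×10⁻³
The maximum is for material H.

material H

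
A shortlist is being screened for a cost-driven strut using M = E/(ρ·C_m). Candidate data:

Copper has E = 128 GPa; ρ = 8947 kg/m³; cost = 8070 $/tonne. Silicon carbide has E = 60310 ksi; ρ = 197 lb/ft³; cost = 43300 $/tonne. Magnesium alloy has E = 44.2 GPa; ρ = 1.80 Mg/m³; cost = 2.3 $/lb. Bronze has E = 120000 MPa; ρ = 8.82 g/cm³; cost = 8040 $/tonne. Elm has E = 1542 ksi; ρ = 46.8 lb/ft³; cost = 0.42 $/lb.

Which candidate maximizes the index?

elm

After converting to SI:
  copper: E = 128.0 GPa, ρ = 8947 kg/m³, cost = 8.070 $/kg
  silicon carbide: E = 415.8 GPa, ρ = 3156 kg/m³, cost = 43.30 $/kg
  magnesium alloy: E = 44.20 GPa, ρ = 1800 kg/m³, cost = 5.071 $/kg
  bronze: E = 120.0 GPa, ρ = 8820 kg/m³, cost = 8.040 $/kg
  elm: E = 10.63 GPa, ρ = 749.7 kg/m³, cost = 0.9259 $/kg
  elm: M = 15.3 MN·m per $
  magnesium alloy: M = 4.84 MN·m per $
  silicon carbide: M = 3.04 MN·m per $
  copper: M = 1.77 MN·m per $
  bronze: M = 1.69 MN·m per $
The maximum is for elm.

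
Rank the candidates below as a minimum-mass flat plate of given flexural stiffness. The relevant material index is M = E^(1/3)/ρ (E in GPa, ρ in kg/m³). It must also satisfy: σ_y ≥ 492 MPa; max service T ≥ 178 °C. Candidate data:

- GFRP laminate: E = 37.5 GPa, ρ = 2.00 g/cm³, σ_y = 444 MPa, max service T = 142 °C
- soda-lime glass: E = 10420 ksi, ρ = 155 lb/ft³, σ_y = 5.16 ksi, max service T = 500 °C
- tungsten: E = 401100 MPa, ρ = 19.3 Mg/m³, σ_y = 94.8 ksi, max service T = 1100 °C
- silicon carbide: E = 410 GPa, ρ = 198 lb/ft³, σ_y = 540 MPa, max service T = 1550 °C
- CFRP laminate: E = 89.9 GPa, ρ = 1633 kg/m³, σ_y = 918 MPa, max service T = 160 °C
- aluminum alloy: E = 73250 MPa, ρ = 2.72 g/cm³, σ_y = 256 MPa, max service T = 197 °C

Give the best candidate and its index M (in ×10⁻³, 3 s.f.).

silicon carbide, M = 2.34×10⁻³

Screen on constraints: σ_y ≥ 492 MPa; max service T ≥ 178 °C. Survivors: tungsten, silicon carbide.
Convert each candidate to consistent units, then evaluate M:
  tungsten: E = 401.1 GPa, ρ = 19300 kg/m³
  silicon carbide: E = 410.0 GPa, ρ = 3172 kg/m³
  silicon carbide: M = 2.34×10⁻³
  tungsten: M = 0.382×10⁻³
Silicon carbide has the largest M.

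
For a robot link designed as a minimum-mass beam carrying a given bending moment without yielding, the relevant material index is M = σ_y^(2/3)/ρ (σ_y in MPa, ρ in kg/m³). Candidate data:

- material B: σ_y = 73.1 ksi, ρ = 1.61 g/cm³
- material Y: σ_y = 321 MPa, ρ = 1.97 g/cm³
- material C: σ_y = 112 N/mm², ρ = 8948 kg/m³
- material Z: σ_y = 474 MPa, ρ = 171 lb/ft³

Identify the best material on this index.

material B

In SI units:
  material B: σ_y = 504.0 MPa, ρ = 1610 kg/m³
  material Y: σ_y = 321.0 MPa, ρ = 1970 kg/m³
  material C: σ_y = 112.0 MPa, ρ = 8948 kg/m³
  material Z: σ_y = 474.0 MPa, ρ = 2739 kg/m³
  material B: M = 39.3×10⁻³
  material Y: M = 23.8×10⁻³
  material Z: M = 22.2×10⁻³
  material C: M = 2.60×10⁻³
Material B ranks first.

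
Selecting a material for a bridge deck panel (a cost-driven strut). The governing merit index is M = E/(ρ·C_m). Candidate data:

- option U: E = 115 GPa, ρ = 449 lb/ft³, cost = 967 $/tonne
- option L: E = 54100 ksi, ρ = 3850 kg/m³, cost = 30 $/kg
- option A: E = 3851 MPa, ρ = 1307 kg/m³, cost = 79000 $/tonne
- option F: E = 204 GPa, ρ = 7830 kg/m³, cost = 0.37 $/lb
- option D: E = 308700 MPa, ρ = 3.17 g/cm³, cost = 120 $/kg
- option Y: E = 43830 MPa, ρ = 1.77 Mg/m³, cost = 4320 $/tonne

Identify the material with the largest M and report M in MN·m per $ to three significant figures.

Convert each candidate to consistent units, then evaluate M:
  option U: E = 115.0 GPa, ρ = 7192 kg/m³, cost = 0.9670 $/kg
  option L: E = 373.0 GPa, ρ = 3850 kg/m³, cost = 30.00 $/kg
  option A: E = 3.851 GPa, ρ = 1307 kg/m³, cost = 79.00 $/kg
  option F: E = 204.0 GPa, ρ = 7830 kg/m³, cost = 0.8157 $/kg
  option D: E = 308.7 GPa, ρ = 3170 kg/m³, cost = 120.0 $/kg
  option Y: E = 43.83 GPa, ρ = 1770 kg/m³, cost = 4.320 $/kg
  option F: M = 31.9 MN·m per $
  option U: M = 16.5 MN·m per $
  option Y: M = 5.73 MN·m per $
  option L: M = 3.23 MN·m per $
  option D: M = 0.812 MN·m per $
  option A: M = 0.0373 MN·m per $
Highest index: option F.

option F, M = 31.9 MN·m per $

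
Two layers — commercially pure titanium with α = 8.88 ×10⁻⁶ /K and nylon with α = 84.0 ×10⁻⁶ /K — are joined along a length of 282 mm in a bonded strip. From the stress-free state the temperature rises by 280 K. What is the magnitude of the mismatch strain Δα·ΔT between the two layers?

0.0210

Δα = |8.88 − 84.0|×10⁻⁶/K = 75.1×10⁻⁶/K.
Mismatch strain = Δα·ΔT = 75.1×10⁻⁶ × 280.0 = 0.0210.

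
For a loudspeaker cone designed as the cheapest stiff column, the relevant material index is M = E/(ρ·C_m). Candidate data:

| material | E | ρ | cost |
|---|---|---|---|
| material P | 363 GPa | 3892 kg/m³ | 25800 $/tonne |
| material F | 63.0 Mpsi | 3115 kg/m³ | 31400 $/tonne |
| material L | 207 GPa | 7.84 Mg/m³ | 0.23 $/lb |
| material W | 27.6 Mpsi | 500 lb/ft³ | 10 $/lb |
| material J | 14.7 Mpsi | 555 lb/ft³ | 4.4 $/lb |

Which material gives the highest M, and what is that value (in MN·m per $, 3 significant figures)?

Convert each candidate to consistent units, then evaluate M:
  material P: E = 363.0 GPa, ρ = 3892 kg/m³, cost = 25.80 $/kg
  material F: E = 434.4 GPa, ρ = 3115 kg/m³, cost = 31.40 $/kg
  material L: E = 207.0 GPa, ρ = 7840 kg/m³, cost = 0.5071 $/kg
  material W: E = 190.3 GPa, ρ = 8009 kg/m³, cost = 22.05 $/kg
  material J: E = 101.4 GPa, ρ = 8890 kg/m³, cost = 9.700 $/kg
  material L: M = 52.1 MN·m per $
  material F: M = 4.44 MN·m per $
  material P: M = 3.62 MN·m per $
  material J: M = 1.18 MN·m per $
  material W: M = 1.08 MN·m per $
Highest index: material L.

material L, M = 52.1 MN·m per $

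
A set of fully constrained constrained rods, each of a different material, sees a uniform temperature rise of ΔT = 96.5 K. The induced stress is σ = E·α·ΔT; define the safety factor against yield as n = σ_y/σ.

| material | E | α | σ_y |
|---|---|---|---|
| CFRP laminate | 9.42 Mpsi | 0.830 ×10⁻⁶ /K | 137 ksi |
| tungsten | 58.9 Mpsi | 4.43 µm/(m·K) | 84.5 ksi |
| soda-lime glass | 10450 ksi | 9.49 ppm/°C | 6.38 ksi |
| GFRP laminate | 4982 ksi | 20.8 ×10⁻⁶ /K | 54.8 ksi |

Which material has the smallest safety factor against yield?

In consistent units (E in GPa, α in ×10⁻⁶/K, σ_y in MPa):
  CFRP laminate: E = 64.95, α = 0.830, σ_y = 944.6 → σ = 5.20 MPa, n = 182
  tungsten: E = 406.1, α = 4.43, σ_y = 582.6 → σ = 174 MPa, n = 3.36
  soda-lime glass: E = 72.05, α = 9.49, σ_y = 43.99 → σ = 66.0 MPa, n = 0.667
  GFRP laminate: E = 34.35, α = 20.8, σ_y = 377.8 → σ = 68.9 MPa, n = 5.48
The minimum is soda-lime glass at n = 0.667.

soda-lime glass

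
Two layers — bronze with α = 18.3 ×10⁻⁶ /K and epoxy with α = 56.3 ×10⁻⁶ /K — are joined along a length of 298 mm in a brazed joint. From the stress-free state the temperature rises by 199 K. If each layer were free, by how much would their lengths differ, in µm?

2250 µm

Δα = |18.3 − 56.3|×10⁻⁶/K = 38.0×10⁻⁶/K.
ΔL_mismatch = Δα·L·ΔT = 38.0×10⁻⁶ × 298.0 mm × 199.0 K = 2250 µm.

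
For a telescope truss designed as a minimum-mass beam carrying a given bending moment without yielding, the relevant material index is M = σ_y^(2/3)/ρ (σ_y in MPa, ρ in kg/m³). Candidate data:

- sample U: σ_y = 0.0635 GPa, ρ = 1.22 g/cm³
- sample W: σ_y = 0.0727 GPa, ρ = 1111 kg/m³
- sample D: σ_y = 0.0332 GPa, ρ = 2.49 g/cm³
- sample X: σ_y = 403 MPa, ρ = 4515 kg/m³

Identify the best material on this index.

Convert each candidate to consistent units, then evaluate M:
  sample U: σ_y = 63.50 MPa, ρ = 1220 kg/m³
  sample W: σ_y = 72.70 MPa, ρ = 1111 kg/m³
  sample D: σ_y = 33.20 MPa, ρ = 2490 kg/m³
  sample X: σ_y = 403.0 MPa, ρ = 4515 kg/m³
  sample W: M = 15.7×10⁻³
  sample U: M = 13.0×10⁻³
  sample X: M = 12.1×10⁻³
  sample D: M = 4.15×10⁻³
Highest index: sample W.

sample W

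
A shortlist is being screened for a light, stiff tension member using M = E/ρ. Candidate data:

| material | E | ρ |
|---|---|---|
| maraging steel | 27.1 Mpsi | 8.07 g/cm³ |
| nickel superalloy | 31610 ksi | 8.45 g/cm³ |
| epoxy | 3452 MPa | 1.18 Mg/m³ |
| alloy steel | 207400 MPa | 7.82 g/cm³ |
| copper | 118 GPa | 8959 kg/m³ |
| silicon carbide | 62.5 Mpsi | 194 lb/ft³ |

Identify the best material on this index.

silicon carbide

Convert each candidate to consistent units, then evaluate M:
  maraging steel: E = 186.8 GPa, ρ = 8070 kg/m³
  nickel superalloy: E = 217.9 GPa, ρ = 8450 kg/m³
  epoxy: E = 3.452 GPa, ρ = 1180 kg/m³
  alloy steel: E = 207.4 GPa, ρ = 7820 kg/m³
  copper: E = 118.0 GPa, ρ = 8959 kg/m³
  silicon carbide: E = 430.9 GPa, ρ = 3108 kg/m³
  silicon carbide: M = 139 MN·m/kg
  alloy steel: M = 26.5 MN·m/kg
  nickel superalloy: M = 25.8 MN·m/kg
  maraging steel: M = 23.2 MN·m/kg
  copper: M = 13.2 MN·m/kg
  epoxy: M = 2.93 MN·m/kg
Silicon carbide has the largest M.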